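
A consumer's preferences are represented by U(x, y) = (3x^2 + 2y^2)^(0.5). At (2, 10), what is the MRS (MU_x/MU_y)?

For CES with ρ = 2, MRS = (3/2)·(y/x)^(-1).
At (2, 10): MRS = 0.3.
The indifference curve has slope −0.3 at this bundle.

MRS = 0.3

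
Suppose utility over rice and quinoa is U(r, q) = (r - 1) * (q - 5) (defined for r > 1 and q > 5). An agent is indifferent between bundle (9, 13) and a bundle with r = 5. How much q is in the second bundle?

q = 21

U(9, 13) = 64.
Set U(5, q) = 64 and solve.
With r = 5: (5 − 1) = 4, so (q − 5) = 64/4 = 16.
So q = 5 + 16 = 21.
Check: U(5, 21) = 64.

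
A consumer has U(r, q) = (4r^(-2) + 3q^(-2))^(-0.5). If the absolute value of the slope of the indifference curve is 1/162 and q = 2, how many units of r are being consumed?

r = 12

For CES with ρ = -2, MRS = (4/3)·(q/r)^3.
Setting (4/3)·(2/r)^3 = 1/162 gives (2/r)^3 = 1/216, so 2/r = 1/6 and r = 12.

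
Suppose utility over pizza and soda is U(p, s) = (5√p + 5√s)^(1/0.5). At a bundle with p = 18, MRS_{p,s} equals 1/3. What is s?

s = 2

For CES with ρ = 0.5, MRS = √(s/p).
Setting √(s/18) = 1/3 gives s/18 = 1/9 and s = 2.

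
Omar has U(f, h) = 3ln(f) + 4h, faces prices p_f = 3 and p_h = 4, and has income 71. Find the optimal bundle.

MU_f = 3/f, MU_h = 4.
MRS = 3/f ÷ 4.
Tangency: set MRS = p_f/p_h = 3/4 = 0.75.
MRS depends only on f: 0.75/f = 0.75 ⇒ f* = 0.75/0.75 = 1.
From the budget, 4·h = 71 − 3·1 = 68, so h* = 17.

f* = 1, h* = 17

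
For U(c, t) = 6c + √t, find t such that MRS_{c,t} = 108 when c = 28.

MU_c = 6, MU_t = 1/(2√t).
MRS = 6 ÷ (1/(2√t)).
MRS depends only on t: 12·√t = 108 ⇒ √t = 108/12 = 9 ⇒ t = 81.

t = 81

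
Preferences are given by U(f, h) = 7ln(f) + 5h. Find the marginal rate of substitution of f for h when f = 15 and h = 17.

MU_f = 7/f, MU_h = 5.
MRS = 7/f ÷ 5.
At (15, 17): MRS = 7/75.
So at (15, 17) the consumer would give up 7/75 units of h for one more unit of f.

MRS = 7/75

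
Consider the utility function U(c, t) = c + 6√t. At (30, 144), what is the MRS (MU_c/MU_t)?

MU_c = 1, MU_t = 6/(2√t).
MRS = 1 ÷ (6/(2√t)).
At (30, 144): MRS = 4.
That is, one extra unit of c is worth 4 units of t at the margin.

MRS = 4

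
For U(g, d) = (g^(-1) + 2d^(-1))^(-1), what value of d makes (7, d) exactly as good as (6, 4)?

d = 42/11

U depends on (g, d) only through S = g^(-1) + 2d^(-1), so equal utility means equal S. At (6, 4): S = 2/3.
With g = 7: 7^(-1) = 1/7, so 2d^(-1) = 2/3 − 1/7 = 11/21, i.e. d^(-1) = 11/42.
Hence d = 1/(11/42) = 42/11.
Check: U(7, 42/11) = 1.5.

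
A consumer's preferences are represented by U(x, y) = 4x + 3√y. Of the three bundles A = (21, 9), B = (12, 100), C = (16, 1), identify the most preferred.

Evaluate utility at each bundle:
U(A) = 93.000.
U(B) = 78.000.
U(C) = 67.000.
Highest utility is A, so A ≻ B ≻ C.

Bundle A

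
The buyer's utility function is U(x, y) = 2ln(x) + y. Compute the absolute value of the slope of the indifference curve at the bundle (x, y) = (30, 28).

MU_x = 2/x, MU_y = 1.
MRS = 2/x ÷ 1.
At (30, 28): MRS = 1/15.
So at (30, 28) the consumer would give up 1/15 units of y for one more unit of x.

MRS = 1/15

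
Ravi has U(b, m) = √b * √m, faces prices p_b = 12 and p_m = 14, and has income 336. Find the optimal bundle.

b* = 14, m* = 12

MU_b = 0.5·b^(-0.5)·√m and MU_m = 0.5·√b·m^(-0.5).
MRS = MU_b/MU_m = m/b.
Tangency: set MRS = p_b/p_m = 12/14 = 6/7.
So m/b = 6/7, i.e. m = (6/7)·b.
Substitute into the budget 12·b + 14·m = 336: 24·b = 336, so b* = 14.
Then m* = (6/7)·14 = 12.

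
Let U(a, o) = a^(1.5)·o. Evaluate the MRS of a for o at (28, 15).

MU_a = 1.5·√a·o and MU_o = a^(1.5).
MRS = MU_a/MU_o = (1.5)·o/a.
At (28, 15): MRS = 45/56.
So at (28, 15) the consumer would give up 45/56 units of o for one more unit of a.

MRS = 45/56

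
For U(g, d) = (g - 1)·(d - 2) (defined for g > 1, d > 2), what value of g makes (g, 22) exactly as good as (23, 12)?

U(23, 12) = 220.
Set U(g, 22) = 220 and solve.
With d = 22: (22 − 2) = 20, so (g − 1) = 220/20 = 11.
So g = 1 + 11 = 12.
Check: U(12, 22) = 220.

g = 12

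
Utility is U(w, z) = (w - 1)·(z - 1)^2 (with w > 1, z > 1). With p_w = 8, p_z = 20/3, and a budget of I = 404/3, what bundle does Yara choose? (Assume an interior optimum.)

w* = 6, z* = 13

MU_w = (z−1)^2, MU_z = 2·(w−1)·(z−1).
MRS = (1/2)·(z−1)/(w−1).
Tangency: set MRS = p_w/p_z = 8/(20/3) = 1.2.
So (1/2)·(z − 1)/(w − 1) = 1.2, i.e. (z − 1) = 2.4·(w − 1).
Rewrite the budget in excess-of-subsistence terms: 8·(w − 1) + (20/3)·(z − 1) = 404/3 − 8·1 − (20/3)·1 = 120.
Substituting, 24·(w − 1) = 120, so w − 1 = 5 and w* = 6.
Then z − 1 = 2.4·5 = 12, so z* = 13.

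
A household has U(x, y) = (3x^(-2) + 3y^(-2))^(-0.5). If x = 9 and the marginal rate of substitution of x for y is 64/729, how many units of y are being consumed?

For CES with ρ = -2, MRS = (y/x)^3.
Setting (y/9)^3 = 64/729 gives y/9 = 4/9 and y = 4.

y = 4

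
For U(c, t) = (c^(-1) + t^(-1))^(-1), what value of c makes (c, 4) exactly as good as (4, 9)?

U depends on (c, t) only through S = c^(-1) + t^(-1), so equal utility means equal S. At (4, 9): S = 13/36.
With t = 4: 4^(-1) = 0.25, so c^(-1) = 13/36 − 0.25 = 1/9.
Hence c = 1/(1/9) = 9.
Check: U(9, 4) = 2.7692.

c = 9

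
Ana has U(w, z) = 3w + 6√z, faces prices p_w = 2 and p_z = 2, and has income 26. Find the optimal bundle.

w* = 12, z* = 1

MU_w = 3, MU_z = 6/(2√z).
MRS = 3 ÷ (6/(2√z)).
Tangency: set MRS = p_w/p_z = 2/2 = 1.
MRS depends only on z: √z = 1 ⇒ √z = 1 ⇒ z* = 1.
From the budget, 2·w = 26 − 2·1 = 24, so w* = 12.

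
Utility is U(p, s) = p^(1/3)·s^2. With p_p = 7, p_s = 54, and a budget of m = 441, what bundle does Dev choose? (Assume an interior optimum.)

MU_p = 1/3·p^(-2/3)·s^2 and MU_s = 2·p^(1/3)·s.
MRS = MU_p/MU_s = (1/6)·s/p.
Tangency: set MRS = p_p/p_s = 7/54.
So (1/6)·s/p = 7/54, i.e. s = (7/9)·p.
Substitute into the budget 7·p + 54·s = 441: 49·p = 441, so p* = 9.
Then s* = (7/9)·9 = 7.

p* = 9, s* = 7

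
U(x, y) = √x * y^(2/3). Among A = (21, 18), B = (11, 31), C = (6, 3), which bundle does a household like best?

Evaluate utility at each bundle:
U(A) = 31.474.
U(B) = 32.729.
U(C) = 5.095.
Highest utility is B, so B ≻ A ≻ C.

Bundle B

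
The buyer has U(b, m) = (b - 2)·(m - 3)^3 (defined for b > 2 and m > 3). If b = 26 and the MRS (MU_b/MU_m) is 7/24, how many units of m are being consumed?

m = 24

MU_b = (m−3)^3, MU_m = 3·(b−2)·(m−3)^2.
MRS = (1/3)·(m−3)/(b−2).
Substitute b = 26: MRS = (m − 3)/72. Setting this equal to 7/24 gives m − 3 = (7/24)·72 = 21, so m = 24.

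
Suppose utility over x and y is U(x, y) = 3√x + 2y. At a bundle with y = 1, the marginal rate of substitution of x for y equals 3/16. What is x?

x = 16

MU_x = 3/(2√x), MU_y = 2.
MRS = 3/(2√x) ÷ 2.
MRS depends only on x: 0.75/√x = 3/16 ⇒ √x = 0.75/(3/16) = 4 ⇒ x = 16.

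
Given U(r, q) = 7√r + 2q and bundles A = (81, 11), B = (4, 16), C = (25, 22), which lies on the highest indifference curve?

Bundle A

Evaluate utility at each bundle:
U(A) = 85.000.
U(B) = 46.000.
U(C) = 79.000.
Highest utility is A, so A ≻ C ≻ B.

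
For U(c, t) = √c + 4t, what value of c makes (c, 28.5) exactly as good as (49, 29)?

c = 81

U(49, 29) = 123.
Set U(c, 28.5) = 123 and solve.
With t = 28.5: √c = 123 − 4·28.5 = 9, so √c = 9 and c = 81.
Check: U(81, 28.5) = 123.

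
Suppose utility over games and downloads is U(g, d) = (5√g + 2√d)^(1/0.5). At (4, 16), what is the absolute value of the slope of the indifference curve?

For CES with ρ = 0.5, MRS = (5/2)·√(d/g).
At (4, 16): MRS = 5.
The indifference curve has slope −5 at this bundle.

MRS = 5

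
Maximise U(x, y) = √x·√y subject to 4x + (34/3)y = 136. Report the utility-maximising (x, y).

MU_x = 0.5·x^(-0.5)·√y and MU_y = 0.5·√x·y^(-0.5).
MRS = MU_x/MU_y = y/x.
Tangency: set MRS = p_x/p_y = 4/(34/3) = 6/17.
So y/x = 6/17, i.e. y = (6/17)·x.
Substitute into the budget 4·x + (34/3)·y = 136: 8·x = 136, so x* = 17.
Then y* = (6/17)·17 = 6.

x* = 17, y* = 6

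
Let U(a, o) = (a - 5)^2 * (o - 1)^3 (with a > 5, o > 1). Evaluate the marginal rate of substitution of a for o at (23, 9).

MU_a = 2·(a−5)·(o−1)^3, MU_o = 3·(a−5)^2·(o−1)^2.
MRS = (2/3)·(o−1)/(a−5).
At (23, 9): MRS = 8/27.
So at (23, 9) the consumer would give up 8/27 units of o for one more unit of a.

MRS = 8/27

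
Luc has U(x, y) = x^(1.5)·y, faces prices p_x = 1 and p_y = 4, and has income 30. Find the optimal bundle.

MU_x = 1.5·√x·y and MU_y = x^(1.5).
MRS = MU_x/MU_y = (1.5)·y/x.
Tangency: set MRS = p_x/p_y = 1/4 = 0.25.
So (1.5)·y/x = 0.25, i.e. y = (1/6)·x.
Substitute into the budget 1·x + 4·y = 30: (5/3)·x = 30, so x* = 18.
Then y* = (1/6)·18 = 3.

x* = 18, y* = 3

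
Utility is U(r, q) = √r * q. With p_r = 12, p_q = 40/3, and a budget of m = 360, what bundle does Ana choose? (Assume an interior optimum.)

r* = 10, q* = 18

MU_r = 0.5·r^(-0.5)·q and MU_q = √r.
MRS = MU_r/MU_q = (0.5)·q/r.
Tangency: set MRS = p_r/p_q = 12/(40/3) = 0.9.
So (0.5)·q/r = 0.9, i.e. q = 1.8·r.
Substitute into the budget 12·r + (40/3)·q = 360: 36·r = 360, so r* = 10.
Then q* = 1.8·10 = 18.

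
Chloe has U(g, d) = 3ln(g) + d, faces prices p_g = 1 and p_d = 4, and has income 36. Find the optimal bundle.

MU_g = 3/g, MU_d = 1.
MRS = 3/g ÷ 1.
Tangency: set MRS = p_g/p_d = 1/4 = 0.25.
MRS depends only on g: 3/g = 0.25 ⇒ g* = 3/0.25 = 12.
From the budget, 4·d = 36 − 1·12 = 24, so d* = 6.

g* = 12, d* = 6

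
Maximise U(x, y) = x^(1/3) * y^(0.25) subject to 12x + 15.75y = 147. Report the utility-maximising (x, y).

x* = 7, y* = 4

MU_x = 1/3·x^(-2/3)·y^(0.25) and MU_y = 0.25·x^(1/3)·y^(-0.75).
MRS = MU_x/MU_y = (4/3)·y/x.
Tangency: set MRS = p_x/p_y = 12/15.75 = 16/21.
So (4/3)·y/x = 16/21, i.e. y = (4/7)·x.
Substitute into the budget 12·x + 15.75·y = 147: 21·x = 147, so x* = 7.
Then y* = (4/7)·7 = 4.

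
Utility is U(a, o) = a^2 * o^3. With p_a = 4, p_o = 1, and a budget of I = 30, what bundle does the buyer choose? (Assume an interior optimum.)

a* = 3, o* = 18

MU_a = 2·a·o^3 and MU_o = 3·a^2·o^2.
MRS = MU_a/MU_o = (2/3)·o/a.
Tangency: set MRS = p_a/p_o = 4/1 = 4.
So (2/3)·o/a = 4, i.e. o = 6·a.
Substitute into the budget 4·a + 1·o = 30: 10·a = 30, so a* = 3.
Then o* = 6·3 = 18.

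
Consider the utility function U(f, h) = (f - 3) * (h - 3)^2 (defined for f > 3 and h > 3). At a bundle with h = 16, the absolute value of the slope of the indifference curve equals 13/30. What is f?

f = 18

MU_f = (h−3)^2, MU_h = 2·(f−3)·(h−3).
MRS = (1/2)·(h−3)/(f−3).
Substitute h = 16: MRS = 6.5/(f − 3). Setting this equal to 13/30 gives f − 3 = 6.5/(13/30) = 15, so f = 18.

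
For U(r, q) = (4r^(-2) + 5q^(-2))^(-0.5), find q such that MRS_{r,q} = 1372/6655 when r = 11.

q = 7

For CES with ρ = -2, MRS = (4/5)·(q/r)^3.
Setting (4/5)·(q/11)^3 = 1372/6655 gives (q/11)^3 = 343/1331, so q/11 = 7/11 and q = 7.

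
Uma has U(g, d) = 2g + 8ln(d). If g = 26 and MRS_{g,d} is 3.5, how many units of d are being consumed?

d = 14

MU_g = 2, MU_d = 8/d.
MRS = 2 ÷ (8/d).
MRS depends only on d: 0.25·d = 3.5 ⇒ d = 3.5/0.25 = 14.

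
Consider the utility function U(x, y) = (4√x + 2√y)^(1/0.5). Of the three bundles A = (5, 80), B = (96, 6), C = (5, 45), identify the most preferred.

Evaluate utility at each bundle:
U(A) = 720.000.
U(B) = 1944.000.
U(C) = 500.000.
Highest utility is B, so B ≻ A ≻ C.

Bundle B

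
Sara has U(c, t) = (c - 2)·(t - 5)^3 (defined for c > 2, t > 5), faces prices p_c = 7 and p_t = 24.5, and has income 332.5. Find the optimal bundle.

MU_c = (t−5)^3, MU_t = 3·(c−2)·(t−5)^2.
MRS = (1/3)·(t−5)/(c−2).
Tangency: set MRS = p_c/p_t = 7/24.5 = 2/7.
So (1/3)·(t − 5)/(c − 2) = 2/7, i.e. (t − 5) = (6/7)·(c − 2).
Rewrite the budget in excess-of-subsistence terms: 7·(c − 2) + 24.5·(t − 5) = 332.5 − 7·2 − 24.5·5 = 196.
Substituting, 28·(c − 2) = 196, so c − 2 = 7 and c* = 9.
Then t − 5 = (6/7)·7 = 6, so t* = 11.

c* = 9, t* = 11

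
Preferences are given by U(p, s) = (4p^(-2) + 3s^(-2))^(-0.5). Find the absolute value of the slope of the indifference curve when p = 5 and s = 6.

For CES with ρ = -2, MRS = (4/3)·(s/p)^3.
At (5, 6): MRS = 288/125.
That is, one extra unit of p is worth 288/125 units of s at the margin.

MRS = 288/125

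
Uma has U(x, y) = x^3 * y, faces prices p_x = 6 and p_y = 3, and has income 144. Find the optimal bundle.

MU_x = 3·x^2·y and MU_y = x^3.
MRS = MU_x/MU_y = (3/1)·y/x.
Tangency: set MRS = p_x/p_y = 6/3 = 2.
So (3/1)·y/x = 2, i.e. y = (2/3)·x.
Substitute into the budget 6·x + 3·y = 144: 8·x = 144, so x* = 18.
Then y* = (2/3)·18 = 12.

x* = 18, y* = 12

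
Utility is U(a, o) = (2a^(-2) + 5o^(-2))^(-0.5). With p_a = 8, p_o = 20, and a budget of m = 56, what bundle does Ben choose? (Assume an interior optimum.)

a* = 2, o* = 2

For CES with ρ = -2, MRS = (2/5)·(o/a)^3.
Tangency: set MRS = p_a/p_o = 8/20 = 0.4.
So (o/a)^3 = 1; taking the cube root, o/a = 1, i.e. o = a.
Substitute into the budget 8·a + 20·o = 56: 28·a = 56, so a* = 2 and o* = 2.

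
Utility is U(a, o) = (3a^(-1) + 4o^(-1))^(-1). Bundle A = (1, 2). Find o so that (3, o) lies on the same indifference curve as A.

o = 1

U depends on (a, o) only through S = 3a^(-1) + 4o^(-1), so equal utility means equal S. At (1, 2): S = 5.
With a = 3: 3·3^(-1) = 1, so 4o^(-1) = 5 − 1 = 4, i.e. o^(-1) = 1.
Hence o = 1/1 = 1.
Check: U(3, 1) = 0.2.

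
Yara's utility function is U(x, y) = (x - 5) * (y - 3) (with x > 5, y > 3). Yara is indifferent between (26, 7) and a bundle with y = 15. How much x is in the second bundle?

U(26, 7) = 84.
Set U(x, 15) = 84 and solve.
With y = 15: (15 − 3) = 12, so (x − 5) = 84/12 = 7.
So x = 5 + 7 = 12.
Check: U(12, 15) = 84.

x = 12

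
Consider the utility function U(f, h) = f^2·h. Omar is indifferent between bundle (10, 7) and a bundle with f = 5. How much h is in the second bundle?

U(10, 7) = 700.
Set U(5, h) = 700 and solve.
With f = 5: 5^2 = 25, so h = 700/25 = 28.
Check: U(5, 28) = 700.

h = 28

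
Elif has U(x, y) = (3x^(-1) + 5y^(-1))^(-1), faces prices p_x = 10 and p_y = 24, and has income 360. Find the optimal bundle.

x* = 12, y* = 10

For CES with ρ = -1, MRS = (3/5)·(y/x)^2.
Tangency: set MRS = p_x/p_y = 10/24 = 5/12.
So (y/x)^2 = 25/36; taking the square root, y/x = 5/6, i.e. y = (5/6)·x.
Substitute into the budget 10·x + 24·y = 360: 30·x = 360, so x* = 12 and y* = (5/6)·12 = 10.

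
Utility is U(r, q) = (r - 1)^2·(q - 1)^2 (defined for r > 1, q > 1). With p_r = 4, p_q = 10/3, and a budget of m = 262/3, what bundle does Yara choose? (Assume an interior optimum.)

r* = 11, q* = 13

MU_r = 2·(r−1)·(q−1)^2, MU_q = 2·(r−1)^2·(q−1).
MRS = (q−1)/(r−1).
Tangency: set MRS = p_r/p_q = 4/(10/3) = 1.2.
So (q − 1)/(r − 1) = 1.2, i.e. (q − 1) = 1.2·(r − 1).
Rewrite the budget in excess-of-subsistence terms: 4·(r − 1) + (10/3)·(q − 1) = 262/3 − 4·1 − (10/3)·1 = 80.
Substituting, 8·(r − 1) = 80, so r − 1 = 10 and r* = 11.
Then q − 1 = 1.2·10 = 12, so q* = 13.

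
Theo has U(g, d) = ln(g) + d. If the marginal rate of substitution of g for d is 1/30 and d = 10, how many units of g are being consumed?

g = 30

MU_g = 1/g, MU_d = 1.
MRS = 1/g ÷ 1.
MRS depends only on g: 1/g = 1/30 ⇒ g = 1/(1/30) = 30.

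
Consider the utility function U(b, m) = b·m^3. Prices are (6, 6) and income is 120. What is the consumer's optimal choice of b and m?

MU_b = m^3 and MU_m = 3·b·m^2.
MRS = MU_b/MU_m = (1/3)·m/b.
Tangency: set MRS = p_b/p_m = 6/6 = 1.
So (1/3)·m/b = 1, i.e. m = 3·b.
Substitute into the budget 6·b + 6·m = 120: 24·b = 120, so b* = 5.
Then m* = 3·5 = 15.

b* = 5, m* = 15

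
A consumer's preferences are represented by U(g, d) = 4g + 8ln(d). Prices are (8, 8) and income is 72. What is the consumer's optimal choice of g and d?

MU_g = 4, MU_d = 8/d.
MRS = 4 ÷ (8/d).
Tangency: set MRS = p_g/p_d = 8/8 = 1.
MRS depends only on d: 0.5·d = 1 ⇒ d* = 1/0.5 = 2.
From the budget, 8·g = 72 − 8·2 = 56, so g* = 7.

g* = 7, d* = 2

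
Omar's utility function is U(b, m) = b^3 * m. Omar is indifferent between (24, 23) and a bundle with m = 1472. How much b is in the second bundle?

b = 6

U(24, 23) = 317952.
Set U(b, 1472) = 317952 and solve.
With m = 1472: b^3 = 317952/1472 = 216; taking the cube root, b = 6.
Check: U(6, 1472) = 317952.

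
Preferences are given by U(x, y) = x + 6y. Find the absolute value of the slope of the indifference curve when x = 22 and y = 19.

MRS = 1/6

MU_x = 1, MU_y = 6, so MRS = 1/6 at every bundle.
At (22, 19): MRS = 1/6.
That is, one extra unit of x is worth 1/6 units of y at the margin.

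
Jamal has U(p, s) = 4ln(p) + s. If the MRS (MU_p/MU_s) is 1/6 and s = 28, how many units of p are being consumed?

MU_p = 4/p, MU_s = 1.
MRS = 4/p ÷ 1.
MRS depends only on p: 4/p = 1/6 ⇒ p = 4/(1/6) = 24.

p = 24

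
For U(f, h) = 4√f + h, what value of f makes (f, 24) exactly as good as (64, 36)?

f = 121

U(64, 36) = 68.
Set U(f, 24) = 68 and solve.
With h = 24: 4√f = 68 − 24 = 44, so √f = 11 and f = 121.
Check: U(121, 24) = 68.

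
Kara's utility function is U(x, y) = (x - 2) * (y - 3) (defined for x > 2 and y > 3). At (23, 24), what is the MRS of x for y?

MRS = 1

MU_x = (y−3), MU_y = (x−2).
MRS = (y−3)/(x−2).
At (23, 24): MRS = 1.
That is, one extra unit of x is worth 1 units of y at the margin.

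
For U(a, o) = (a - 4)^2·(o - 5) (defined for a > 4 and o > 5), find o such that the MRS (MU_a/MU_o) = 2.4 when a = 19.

MU_a = 2·(a−4)·(o−5), MU_o = (a−4)^2.
MRS = (2/1)·(o−5)/(a−4).
Substitute a = 19: MRS = (o − 5)/7.5. Setting this equal to 2.4 gives o − 5 = 2.4·7.5 = 18, so o = 23.

o = 23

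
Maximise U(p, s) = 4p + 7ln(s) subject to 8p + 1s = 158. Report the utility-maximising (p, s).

p* = 18, s* = 14

MU_p = 4, MU_s = 7/s.
MRS = 4 ÷ (7/s).
Tangency: set MRS = p_p/p_s = 8/1 = 8.
MRS depends only on s: (4/7)·s = 8 ⇒ s* = 8/(4/7) = 14.
From the budget, 8·p = 158 − 1·14 = 144, so p* = 18.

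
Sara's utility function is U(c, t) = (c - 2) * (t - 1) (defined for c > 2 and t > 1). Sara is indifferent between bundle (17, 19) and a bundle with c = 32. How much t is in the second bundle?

t = 10

U(17, 19) = 270.
Set U(32, t) = 270 and solve.
With c = 32: (32 − 2) = 30, so (t − 1) = 270/30 = 9.
So t = 1 + 9 = 10.
Check: U(32, 10) = 270.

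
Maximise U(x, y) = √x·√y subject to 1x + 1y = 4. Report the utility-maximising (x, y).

x* = 2, y* = 2

MU_x = 0.5·x^(-0.5)·√y and MU_y = 0.5·√x·y^(-0.5).
MRS = MU_x/MU_y = y/x.
Tangency: set MRS = p_x/p_y = 1/1 = 1.
So y/x = 1, i.e. y = x.
Substitute into the budget 1·x + 1·y = 4: 2·x = 4, so x* = 2.
Then y* = 2.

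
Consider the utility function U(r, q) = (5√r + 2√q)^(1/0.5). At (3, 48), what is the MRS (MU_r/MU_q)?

MRS = 10

For CES with ρ = 0.5, MRS = (5/2)·√(q/r).
At (3, 48): MRS = 10.
So at (3, 48) the consumer would give up 10 units of q for one more unit of r.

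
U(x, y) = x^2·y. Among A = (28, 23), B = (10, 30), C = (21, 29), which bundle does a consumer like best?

Evaluate utility at each bundle:
U(A) = 18032.
U(B) = 3000.
U(C) = 12789.
Highest utility is A, so A ≻ C ≻ B.

Bundle A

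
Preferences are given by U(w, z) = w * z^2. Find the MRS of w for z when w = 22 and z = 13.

MRS = 13/44

MU_w = z^2 and MU_z = 2·w·z.
MRS = MU_w/MU_z = (1/2)·z/w.
At (22, 13): MRS = 13/44.
That is, one extra unit of w is worth 13/44 units of z at the margin.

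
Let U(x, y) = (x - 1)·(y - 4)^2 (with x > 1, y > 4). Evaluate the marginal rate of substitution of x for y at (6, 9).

MU_x = (y−4)^2, MU_y = 2·(x−1)·(y−4).
MRS = (1/2)·(y−4)/(x−1).
At (6, 9): MRS = 0.5.
The indifference curve has slope −0.5 at this bundle.

MRS = 0.5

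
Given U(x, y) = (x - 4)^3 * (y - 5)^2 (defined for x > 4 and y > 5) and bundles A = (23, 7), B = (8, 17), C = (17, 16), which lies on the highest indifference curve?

Evaluate utility at each bundle:
U(A) = 27436.
U(B) = 9216.
U(C) = 265837.
Highest utility is C, so C ≻ A ≻ B.

Bundle C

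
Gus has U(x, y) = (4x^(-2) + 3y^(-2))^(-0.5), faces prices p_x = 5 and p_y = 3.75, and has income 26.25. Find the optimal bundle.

x* = 3, y* = 3

For CES with ρ = -2, MRS = (4/3)·(y/x)^3.
Tangency: set MRS = p_x/p_y = 5/3.75 = 4/3.
So (y/x)^3 = 1; taking the cube root, y/x = 1, i.e. y = x.
Substitute into the budget 5·x + 3.75·y = 26.25: 8.75·x = 26.25, so x* = 3 and y* = 3.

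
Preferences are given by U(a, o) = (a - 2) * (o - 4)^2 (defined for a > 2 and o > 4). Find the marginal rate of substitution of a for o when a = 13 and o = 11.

MU_a = (o−4)^2, MU_o = 2·(a−2)·(o−4).
MRS = (1/2)·(o−4)/(a−2).
At (13, 11): MRS = 7/22.
That is, one extra unit of a is worth 7/22 units of o at the margin.

MRS = 7/22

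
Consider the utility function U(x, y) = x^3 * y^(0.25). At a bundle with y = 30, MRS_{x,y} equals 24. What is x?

MU_x = 3·x^2·y^(0.25) and MU_y = 0.25·x^3·y^(-0.75).
MRS = MU_x/MU_y = (12)·y/x.
Substitute y = 30: MRS = 360/x. Setting 360/x = 24 gives x = 360/24 = 15.

x = 15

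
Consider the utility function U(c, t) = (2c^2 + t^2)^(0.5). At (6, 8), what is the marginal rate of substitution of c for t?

MRS = 1.5

For CES with ρ = 2, MRS = (2/1)·(t/c)^(-1).
At (6, 8): MRS = 1.5.
That is, one extra unit of c is worth 1.5 units of t at the margin.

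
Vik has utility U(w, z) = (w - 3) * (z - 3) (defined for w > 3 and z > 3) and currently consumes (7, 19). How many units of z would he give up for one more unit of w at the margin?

MRS = 4

MU_w = (z−3), MU_z = (w−3).
MRS = (z−3)/(w−3).
At (7, 19): MRS = 4.
That is, one extra unit of w is worth 4 units of z at the margin.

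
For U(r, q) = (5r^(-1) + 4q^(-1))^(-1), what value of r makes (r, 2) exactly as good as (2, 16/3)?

r = 4

U depends on (r, q) only through S = 5r^(-1) + 4q^(-1), so equal utility means equal S. At (2, 16/3): S = 3.25.
With q = 2: 4·2^(-1) = 2, so 5r^(-1) = 3.25 − 2 = 1.25, i.e. r^(-1) = 0.25.
Hence r = 1/0.25 = 4.
Check: U(4, 2) = 0.3077.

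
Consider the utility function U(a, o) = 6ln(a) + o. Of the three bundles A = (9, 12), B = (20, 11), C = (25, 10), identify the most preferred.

Evaluate utility at each bundle:
U(A) = 25.183.
U(B) = 28.974.
U(C) = 29.313.
Highest utility is C, so C ≻ B ≻ A.

Bundle C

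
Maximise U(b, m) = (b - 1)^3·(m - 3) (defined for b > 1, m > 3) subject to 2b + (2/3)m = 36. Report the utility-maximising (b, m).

b* = 13, m* = 15

MU_b = 3·(b−1)^2·(m−3), MU_m = (b−1)^3.
MRS = (3/1)·(m−3)/(b−1).
Tangency: set MRS = p_b/p_m = 2/(2/3) = 3.
So (3/1)·(m − 3)/(b − 1) = 3, i.e. (m − 3) = (b − 1).
Rewrite the budget in excess-of-subsistence terms: 2·(b − 1) + (2/3)·(m − 3) = 36 − 2·1 − (2/3)·3 = 32.
Substituting, (8/3)·(b − 1) = 32, so b − 1 = 12 and b* = 13.
Then m − 3 = 12, so m* = 15.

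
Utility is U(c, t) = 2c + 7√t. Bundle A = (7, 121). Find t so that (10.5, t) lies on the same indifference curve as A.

U(7, 121) = 91.
Set U(10.5, t) = 91 and solve.
With c = 10.5: 7√t = 91 − 2·10.5 = 70, so √t = 10 and t = 100.
Check: U(10.5, 100) = 91.

t = 100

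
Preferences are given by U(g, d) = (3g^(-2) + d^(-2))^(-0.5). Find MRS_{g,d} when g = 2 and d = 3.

For CES with ρ = -2, MRS = (3/1)·(d/g)^3.
At (2, 3): MRS = 10.125.
So at (2, 3) the consumer would give up 10.125 units of d for one more unit of g.

MRS = 10.125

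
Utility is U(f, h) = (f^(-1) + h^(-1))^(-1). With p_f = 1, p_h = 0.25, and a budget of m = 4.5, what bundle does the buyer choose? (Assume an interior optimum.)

For CES with ρ = -1, MRS = (h/f)^2.
Tangency: set MRS = p_f/p_h = 1/0.25 = 4.
So (h/f)^2 = 4; taking the square root, h/f = 2, i.e. h = 2·f.
Substitute into the budget 1·f + 0.25·h = 4.5: 1.5·f = 4.5, so f* = 3 and h* = 2·3 = 6.

f* = 3, h* = 6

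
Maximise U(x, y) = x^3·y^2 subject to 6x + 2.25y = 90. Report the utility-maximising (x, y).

x* = 9, y* = 16

MU_x = 3·x^2·y^2 and MU_y = 2·x^3·y.
MRS = MU_x/MU_y = (3/2)·y/x.
Tangency: set MRS = p_x/p_y = 6/2.25 = 8/3.
So (3/2)·y/x = 8/3, i.e. y = (16/9)·x.
Substitute into the budget 6·x + 2.25·y = 90: 10·x = 90, so x* = 9.
Then y* = (16/9)·9 = 16.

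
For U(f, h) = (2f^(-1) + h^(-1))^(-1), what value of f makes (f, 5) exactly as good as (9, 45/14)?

U depends on (f, h) only through S = 2f^(-1) + h^(-1), so equal utility means equal S. At (9, 45/14): S = 8/15.
With h = 5: 5^(-1) = 0.2, so 2f^(-1) = 8/15 − 0.2 = 1/3, i.e. f^(-1) = 1/6.
Hence f = 1/(1/6) = 6.
Check: U(6, 5) = 1.875.

f = 6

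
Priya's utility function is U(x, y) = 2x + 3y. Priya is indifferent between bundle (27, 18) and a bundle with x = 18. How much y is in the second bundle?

U(27, 18) = 108.
Set U(18, y) = 108 and solve.
2·18 + 3y = 108 ⇒ 3y = 72 ⇒ y = 24.
Check: U(18, 24) = 108.

y = 24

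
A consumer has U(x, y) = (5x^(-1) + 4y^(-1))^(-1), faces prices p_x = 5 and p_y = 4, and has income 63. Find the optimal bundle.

For CES with ρ = -1, MRS = (5/4)·(y/x)^2.
Tangency: set MRS = p_x/p_y = 5/4 = 1.25.
So (y/x)^2 = 1; taking the square root, y/x = 1, i.e. y = x.
Substitute into the budget 5·x + 4·y = 63: 9·x = 63, so x* = 7 and y* = 7.

x* = 7, y* = 7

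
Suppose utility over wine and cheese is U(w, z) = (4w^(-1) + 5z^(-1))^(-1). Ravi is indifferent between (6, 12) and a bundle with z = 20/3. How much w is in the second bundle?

w = 12

U depends on (w, z) only through S = 4w^(-1) + 5z^(-1), so equal utility means equal S. At (6, 12): S = 13/12.
With z = 20/3: 5·(20/3)^(-1) = 0.75, so 4w^(-1) = 13/12 − 0.75 = 1/3, i.e. w^(-1) = 1/12.
Hence w = 1/(1/12) = 12.
Check: U(12, 20/3) = 0.9231.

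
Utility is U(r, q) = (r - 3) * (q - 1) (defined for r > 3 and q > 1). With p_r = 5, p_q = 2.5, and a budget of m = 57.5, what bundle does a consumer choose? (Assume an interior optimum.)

r* = 7, q* = 9

MU_r = (q−1), MU_q = (r−3).
MRS = (q−1)/(r−3).
Tangency: set MRS = p_r/p_q = 5/2.5 = 2.
So (q − 1)/(r − 3) = 2, i.e. (q − 1) = 2·(r − 3).
Rewrite the budget in excess-of-subsistence terms: 5·(r − 3) + 2.5·(q − 1) = 57.5 − 5·3 − 2.5·1 = 40.
Substituting, 10·(r − 3) = 40, so r − 3 = 4 and r* = 7.
Then q − 1 = 2·4 = 8, so q* = 9.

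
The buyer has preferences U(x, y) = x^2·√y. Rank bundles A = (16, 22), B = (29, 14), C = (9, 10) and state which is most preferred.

Bundle B

Evaluate utility at each bundle:
U(A) = 1200.746.
U(B) = 3146.734.
U(C) = 256.144.
Highest utility is B, so B ≻ A ≻ C.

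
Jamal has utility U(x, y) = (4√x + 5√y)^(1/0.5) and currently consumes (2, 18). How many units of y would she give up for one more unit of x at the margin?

MRS = 2.4

For CES with ρ = 0.5, MRS = (4/5)·√(y/x).
At (2, 18): MRS = 2.4.
So at (2, 18) the consumer would give up 2.4 units of y for one more unit of x.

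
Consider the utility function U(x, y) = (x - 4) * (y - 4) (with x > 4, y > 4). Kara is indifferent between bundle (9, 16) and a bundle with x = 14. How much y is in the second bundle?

y = 10

U(9, 16) = 60.
Set U(14, y) = 60 and solve.
With x = 14: (14 − 4) = 10, so (y − 4) = 60/10 = 6.
So y = 4 + 6 = 10.
Check: U(14, 10) = 60.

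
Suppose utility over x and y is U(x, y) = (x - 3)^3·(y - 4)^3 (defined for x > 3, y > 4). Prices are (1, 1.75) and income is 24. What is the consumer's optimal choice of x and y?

MU_x = 3·(x−3)^2·(y−4)^3, MU_y = 3·(x−3)^3·(y−4)^2.
MRS = (y−4)/(x−3).
Tangency: set MRS = p_x/p_y = 1/1.75 = 4/7.
So (y − 4)/(x − 3) = 4/7, i.e. (y − 4) = (4/7)·(x − 3).
Rewrite the budget in excess-of-subsistence terms: 1·(x − 3) + 1.75·(y − 4) = 24 − 1·3 − 1.75·4 = 14.
Substituting, 2·(x − 3) = 14, so x − 3 = 7 and x* = 10.
Then y − 4 = (4/7)·7 = 4, so y* = 8.

x* = 10, y* = 8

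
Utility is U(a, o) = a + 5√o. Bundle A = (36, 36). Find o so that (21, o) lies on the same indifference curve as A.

o = 81

U(36, 36) = 66.
Set U(21, o) = 66 and solve.
With a = 21: 5√o = 66 − 21 = 45, so √o = 9 and o = 81.
Check: U(21, 81) = 66.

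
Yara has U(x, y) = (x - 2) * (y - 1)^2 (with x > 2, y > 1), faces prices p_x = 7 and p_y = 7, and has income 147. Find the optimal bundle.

MU_x = (y−1)^2, MU_y = 2·(x−2)·(y−1).
MRS = (1/2)·(y−1)/(x−2).
Tangency: set MRS = p_x/p_y = 7/7 = 1.
So (1/2)·(y − 1)/(x − 2) = 1, i.e. (y − 1) = 2·(x − 2).
Rewrite the budget in excess-of-subsistence terms: 7·(x − 2) + 7·(y − 1) = 147 − 7·2 − 7·1 = 126.
Substituting, 21·(x − 2) = 126, so x − 2 = 6 and x* = 8.
Then y − 1 = 2·6 = 12, so y* = 13.

x* = 8, y* = 13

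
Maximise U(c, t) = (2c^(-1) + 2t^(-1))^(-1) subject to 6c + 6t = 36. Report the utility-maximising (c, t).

For CES with ρ = -1, MRS = (t/c)^2.
Tangency: set MRS = p_c/p_t = 6/6 = 1.
So (t/c)^2 = 1; taking the square root, t/c = 1, i.e. t = c.
Substitute into the budget 6·c + 6·t = 36: 12·c = 36, so c* = 3 and t* = 3.

c* = 3, t* = 3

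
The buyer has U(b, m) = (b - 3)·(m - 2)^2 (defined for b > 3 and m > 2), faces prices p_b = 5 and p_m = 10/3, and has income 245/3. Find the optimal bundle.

b* = 7, m* = 14

MU_b = (m−2)^2, MU_m = 2·(b−3)·(m−2).
MRS = (1/2)·(m−2)/(b−3).
Tangency: set MRS = p_b/p_m = 5/(10/3) = 1.5.
So (1/2)·(m − 2)/(b − 3) = 1.5, i.e. (m − 2) = 3·(b − 3).
Rewrite the budget in excess-of-subsistence terms: 5·(b − 3) + (10/3)·(m − 2) = 245/3 − 5·3 − (10/3)·2 = 60.
Substituting, 15·(b − 3) = 60, so b − 3 = 4 and b* = 7.
Then m − 2 = 3·4 = 12, so m* = 14.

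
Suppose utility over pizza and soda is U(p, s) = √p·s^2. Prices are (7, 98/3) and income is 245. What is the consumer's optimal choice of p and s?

p* = 7, s* = 6

MU_p = 0.5·p^(-0.5)·s^2 and MU_s = 2·√p·s.
MRS = MU_p/MU_s = (0.25)·s/p.
Tangency: set MRS = p_p/p_s = 7/(98/3) = 3/14.
So (0.25)·s/p = 3/14, i.e. s = (6/7)·p.
Substitute into the budget 7·p + (98/3)·s = 245: 35·p = 245, so p* = 7.
Then s* = (6/7)·7 = 6.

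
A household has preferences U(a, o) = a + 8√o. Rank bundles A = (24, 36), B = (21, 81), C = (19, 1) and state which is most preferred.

Bundle B

Evaluate utility at each bundle:
U(A) = 72.000.
U(B) = 93.000.
U(C) = 27.000.
Highest utility is B, so B ≻ A ≻ C.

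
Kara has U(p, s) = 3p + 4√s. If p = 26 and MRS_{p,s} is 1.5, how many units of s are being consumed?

MU_p = 3, MU_s = 4/(2√s).
MRS = 3 ÷ (4/(2√s)).
MRS depends only on s: 1.5·√s = 1.5 ⇒ √s = 1.5/1.5 = 1 ⇒ s = 1.

s = 1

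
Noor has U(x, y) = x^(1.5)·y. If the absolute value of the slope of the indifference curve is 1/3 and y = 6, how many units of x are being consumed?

x = 27

MU_x = 1.5·√x·y and MU_y = x^(1.5).
MRS = MU_x/MU_y = (1.5)·y/x.
Substitute y = 6: MRS = 9/x. Setting 9/x = 1/3 gives x = 9/(1/3) = 27.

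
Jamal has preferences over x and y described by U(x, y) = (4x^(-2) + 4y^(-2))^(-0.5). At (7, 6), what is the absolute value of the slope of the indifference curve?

MRS = 216/343

For CES with ρ = -2, MRS = (y/x)^3.
At (7, 6): MRS = 216/343.
That is, one extra unit of x is worth 216/343 units of y at the margin.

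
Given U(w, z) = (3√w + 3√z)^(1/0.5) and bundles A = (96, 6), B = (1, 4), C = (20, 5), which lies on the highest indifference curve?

Bundle A

Evaluate utility at each bundle:
U(A) = 1350.000.
U(B) = 81.000.
U(C) = 405.000.
Highest utility is A, so A ≻ C ≻ B.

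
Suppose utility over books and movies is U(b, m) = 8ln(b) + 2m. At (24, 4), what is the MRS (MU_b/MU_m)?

MU_b = 8/b, MU_m = 2.
MRS = 8/b ÷ 2.
At (24, 4): MRS = 1/6.
The indifference curve has slope −1/6 at this bundle.

MRS = 1/6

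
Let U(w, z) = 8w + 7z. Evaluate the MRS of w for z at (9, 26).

MU_w = 8, MU_z = 7, so MRS = 8/7 at every bundle.
At (9, 26): MRS = 8/7.
The indifference curve has slope −8/7 at this bundle.

MRS = 8/7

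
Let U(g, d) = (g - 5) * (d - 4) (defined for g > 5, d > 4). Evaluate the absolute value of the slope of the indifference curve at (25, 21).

MU_g = (d−4), MU_d = (g−5).
MRS = (d−4)/(g−5).
At (25, 21): MRS = 0.85.
That is, one extra unit of g is worth 0.85 units of d at the margin.

MRS = 0.85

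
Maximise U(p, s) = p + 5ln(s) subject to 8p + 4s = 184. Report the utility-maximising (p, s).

MU_p = 1, MU_s = 5/s.
MRS = 1 ÷ (5/s).
Tangency: set MRS = p_p/p_s = 8/4 = 2.
MRS depends only on s: 0.2·s = 2 ⇒ s* = 2/0.2 = 10.
From the budget, 8·p = 184 − 4·10 = 144, so p* = 18.

p* = 18, s* = 10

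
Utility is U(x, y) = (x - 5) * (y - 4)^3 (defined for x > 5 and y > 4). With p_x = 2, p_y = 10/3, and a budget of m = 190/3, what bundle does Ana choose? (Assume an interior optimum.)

x* = 10, y* = 13

MU_x = (y−4)^3, MU_y = 3·(x−5)·(y−4)^2.
MRS = (1/3)·(y−4)/(x−5).
Tangency: set MRS = p_x/p_y = 2/(10/3) = 0.6.
So (1/3)·(y − 4)/(x − 5) = 0.6, i.e. (y − 4) = 1.8·(x − 5).
Rewrite the budget in excess-of-subsistence terms: 2·(x − 5) + (10/3)·(y − 4) = 190/3 − 2·5 − (10/3)·4 = 40.
Substituting, 8·(x − 5) = 40, so x − 5 = 5 and x* = 10.
Then y − 4 = 1.8·5 = 9, so y* = 13.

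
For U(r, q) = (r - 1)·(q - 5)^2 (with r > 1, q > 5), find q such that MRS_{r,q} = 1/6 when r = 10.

MU_r = (q−5)^2, MU_q = 2·(r−1)·(q−5).
MRS = (1/2)·(q−5)/(r−1).
Substitute r = 10: MRS = (q − 5)/18. Setting this equal to 1/6 gives q − 5 = (1/6)·18 = 3, so q = 8.

q = 8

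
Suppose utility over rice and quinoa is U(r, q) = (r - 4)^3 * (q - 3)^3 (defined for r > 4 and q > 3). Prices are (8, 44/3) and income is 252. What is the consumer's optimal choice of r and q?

r* = 15, q* = 9

MU_r = 3·(r−4)^2·(q−3)^3, MU_q = 3·(r−4)^3·(q−3)^2.
MRS = (q−3)/(r−4).
Tangency: set MRS = p_r/p_q = 8/(44/3) = 6/11.
So (q − 3)/(r − 4) = 6/11, i.e. (q − 3) = (6/11)·(r − 4).
Rewrite the budget in excess-of-subsistence terms: 8·(r − 4) + (44/3)·(q − 3) = 252 − 8·4 − (44/3)·3 = 176.
Substituting, 16·(r − 4) = 176, so r − 4 = 11 and r* = 15.
Then q − 3 = (6/11)·11 = 6, so q* = 9.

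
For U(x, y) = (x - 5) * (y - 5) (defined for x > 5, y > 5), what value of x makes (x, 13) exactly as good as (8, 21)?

U(8, 21) = 48.
Set U(x, 13) = 48 and solve.
With y = 13: (13 − 5) = 8, so (x − 5) = 48/8 = 6.
So x = 5 + 6 = 11.
Check: U(11, 13) = 48.

x = 11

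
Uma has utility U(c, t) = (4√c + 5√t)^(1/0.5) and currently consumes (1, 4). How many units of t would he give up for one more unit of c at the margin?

For CES with ρ = 0.5, MRS = (4/5)·√(t/c).
At (1, 4): MRS = 1.6.
That is, one extra unit of c is worth 1.6 units of t at the margin.

MRS = 1.6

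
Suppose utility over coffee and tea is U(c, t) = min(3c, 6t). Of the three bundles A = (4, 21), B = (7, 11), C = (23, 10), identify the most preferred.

Evaluate utility at each bundle:
U(A) = 12.
U(B) = 21.
U(C) = 60.
Highest utility is C, so C ≻ B ≻ A.

Bundle C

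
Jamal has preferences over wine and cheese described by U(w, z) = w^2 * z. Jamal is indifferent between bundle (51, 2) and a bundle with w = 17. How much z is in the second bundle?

z = 18

U(51, 2) = 5202.
Set U(17, z) = 5202 and solve.
With w = 17: 17^2 = 289, so z = 5202/289 = 18.
Check: U(17, 18) = 5202.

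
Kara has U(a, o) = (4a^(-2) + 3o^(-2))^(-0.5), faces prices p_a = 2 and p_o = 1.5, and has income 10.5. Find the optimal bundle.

For CES with ρ = -2, MRS = (4/3)·(o/a)^3.
Tangency: set MRS = p_a/p_o = 2/1.5 = 4/3.
So (o/a)^3 = 1; taking the cube root, o/a = 1, i.e. o = a.
Substitute into the budget 2·a + 1.5·o = 10.5: 3.5·a = 10.5, so a* = 3 and o* = 3.

a* = 3, o* = 3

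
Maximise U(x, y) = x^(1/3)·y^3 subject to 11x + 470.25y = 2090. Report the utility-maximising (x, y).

x* = 19, y* = 4

MU_x = 1/3·x^(-2/3)·y^3 and MU_y = 3·x^(1/3)·y^2.
MRS = MU_x/MU_y = (1/9)·y/x.
Tangency: set MRS = p_x/p_y = 11/470.25 = 4/171.
So (1/9)·y/x = 4/171, i.e. y = (4/19)·x.
Substitute into the budget 11·x + 470.25·y = 2090: 110·x = 2090, so x* = 19.
Then y* = (4/19)·19 = 4.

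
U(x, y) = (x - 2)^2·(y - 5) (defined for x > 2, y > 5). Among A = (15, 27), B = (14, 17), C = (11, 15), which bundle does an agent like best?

Bundle A

Evaluate utility at each bundle:
U(A) = 3718.
U(B) = 1728.
U(C) = 810.
Highest utility is A, so A ≻ B ≻ C.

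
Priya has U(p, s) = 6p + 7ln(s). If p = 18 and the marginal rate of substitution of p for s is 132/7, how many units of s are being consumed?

MU_p = 6, MU_s = 7/s.
MRS = 6 ÷ (7/s).
MRS depends only on s: (6/7)·s = 132/7 ⇒ s = (132/7)/(6/7) = 22.

s = 22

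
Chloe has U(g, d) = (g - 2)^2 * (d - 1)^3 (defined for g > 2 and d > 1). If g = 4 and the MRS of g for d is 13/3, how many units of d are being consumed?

MU_g = 2·(g−2)·(d−1)^3, MU_d = 3·(g−2)^2·(d−1)^2.
MRS = (2/3)·(d−1)/(g−2).
Substitute g = 4: MRS = (d − 1)/3. Setting this equal to 13/3 gives d − 1 = (13/3)·3 = 13, so d = 14.

d = 14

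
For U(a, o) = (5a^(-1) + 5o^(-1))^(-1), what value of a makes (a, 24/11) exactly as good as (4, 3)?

a = 8

U depends on (a, o) only through S = 5a^(-1) + 5o^(-1), so equal utility means equal S. At (4, 3): S = 35/12.
With o = 24/11: 5·(24/11)^(-1) = 55/24, so 5a^(-1) = 35/12 − 55/24 = 0.625, i.e. a^(-1) = 0.125.
Hence a = 1/0.125 = 8.
Check: U(8, 24/11) = 0.3429.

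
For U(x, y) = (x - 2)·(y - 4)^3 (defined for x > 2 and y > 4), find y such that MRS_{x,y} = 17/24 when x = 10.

MU_x = (y−4)^3, MU_y = 3·(x−2)·(y−4)^2.
MRS = (1/3)·(y−4)/(x−2).
Substitute x = 10: MRS = (y − 4)/24. Setting this equal to 17/24 gives y − 4 = (17/24)·24 = 17, so y = 21.

y = 21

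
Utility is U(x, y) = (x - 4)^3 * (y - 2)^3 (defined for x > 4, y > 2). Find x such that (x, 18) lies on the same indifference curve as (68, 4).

x = 12

U(68, 4) = 2097152.
Set U(x, 18) = 2097152 and solve.
With y = 18: (18 − 2)^3 = 4096, so (x − 4)^3 = 2097152/4096 = 512.
Taking the cube root (with x > 4): x − 4 = 8, so x = 12.
Check: U(12, 18) = 2097152.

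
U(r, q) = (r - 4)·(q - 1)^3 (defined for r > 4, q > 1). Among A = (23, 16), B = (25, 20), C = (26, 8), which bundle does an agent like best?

Evaluate utility at each bundle:
U(A) = 64125.
U(B) = 144039.
U(C) = 7546.
Highest utility is B, so B ≻ A ≻ C.

Bundle B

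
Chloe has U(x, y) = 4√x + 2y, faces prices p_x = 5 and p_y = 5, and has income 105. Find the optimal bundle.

MU_x = 4/(2√x), MU_y = 2.
MRS = 4/(2√x) ÷ 2.
Tangency: set MRS = p_x/p_y = 5/5 = 1.
MRS depends only on x: 1/√x = 1 ⇒ √x = 1/1 = 1 ⇒ x* = 1.
From the budget, 5·y = 105 − 5·1 = 100, so y* = 20.

x* = 1, y* = 20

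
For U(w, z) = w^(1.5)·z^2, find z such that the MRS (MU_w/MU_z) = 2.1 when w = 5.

z = 14

MU_w = 1.5·√w·z^2 and MU_z = 2·w^(1.5)·z.
MRS = MU_w/MU_z = (0.75)·z/w.
Substitute w = 5: MRS = z/(20/3). Setting z/(20/3) = 2.1 gives z = 2.1·(20/3) = 14.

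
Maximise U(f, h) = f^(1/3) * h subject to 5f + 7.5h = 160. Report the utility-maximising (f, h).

f* = 8, h* = 16

MU_f = 1/3·f^(-2/3)·h and MU_h = f^(1/3).
MRS = MU_f/MU_h = (1/3)·h/f.
Tangency: set MRS = p_f/p_h = 5/7.5 = 2/3.
So (1/3)·h/f = 2/3, i.e. h = 2·f.
Substitute into the budget 5·f + 7.5·h = 160: 20·f = 160, so f* = 8.
Then h* = 2·8 = 16.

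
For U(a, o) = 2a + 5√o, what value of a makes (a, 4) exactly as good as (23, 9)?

a = 25.5

U(23, 9) = 61.
Set U(a, 4) = 61 and solve.
With o = 4: √4 = 2, so 2a = 61 − 5·2 = 51 and a = 25.5.
Check: U(25.5, 4) = 61.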